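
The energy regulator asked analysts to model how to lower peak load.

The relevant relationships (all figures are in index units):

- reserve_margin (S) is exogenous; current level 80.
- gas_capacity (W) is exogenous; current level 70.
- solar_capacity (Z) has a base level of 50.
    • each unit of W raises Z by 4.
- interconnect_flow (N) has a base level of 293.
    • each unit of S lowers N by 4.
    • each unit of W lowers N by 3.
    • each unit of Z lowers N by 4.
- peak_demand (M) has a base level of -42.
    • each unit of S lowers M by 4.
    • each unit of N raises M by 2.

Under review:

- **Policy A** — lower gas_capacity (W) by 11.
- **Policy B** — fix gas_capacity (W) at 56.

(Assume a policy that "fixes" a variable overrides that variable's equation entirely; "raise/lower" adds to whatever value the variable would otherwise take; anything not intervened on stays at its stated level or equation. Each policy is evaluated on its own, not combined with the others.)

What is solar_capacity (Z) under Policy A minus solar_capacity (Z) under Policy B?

Policy A (W − 11):
  W = 70 − 11 = 59
  Z = 50 + 4·59 = 286
Policy B (W := 56):
  W = 56
  Z = 50 + 4·56 = 274
Z: 286 − 274 = 12

12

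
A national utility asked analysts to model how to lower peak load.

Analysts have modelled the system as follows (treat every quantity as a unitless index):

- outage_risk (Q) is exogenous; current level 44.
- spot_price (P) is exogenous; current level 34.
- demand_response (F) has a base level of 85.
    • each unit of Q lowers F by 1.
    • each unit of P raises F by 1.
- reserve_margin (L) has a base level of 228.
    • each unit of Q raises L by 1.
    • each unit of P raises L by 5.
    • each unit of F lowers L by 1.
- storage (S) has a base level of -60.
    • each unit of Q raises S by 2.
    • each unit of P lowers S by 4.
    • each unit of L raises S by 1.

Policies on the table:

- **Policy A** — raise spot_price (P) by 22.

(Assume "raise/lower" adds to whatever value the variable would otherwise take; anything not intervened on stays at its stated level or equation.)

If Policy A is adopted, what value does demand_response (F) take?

97

Policy A (P + 22):
  Q = 44
  P = 34 + 22 = 56
  F = 85 − 44 + 56 = 97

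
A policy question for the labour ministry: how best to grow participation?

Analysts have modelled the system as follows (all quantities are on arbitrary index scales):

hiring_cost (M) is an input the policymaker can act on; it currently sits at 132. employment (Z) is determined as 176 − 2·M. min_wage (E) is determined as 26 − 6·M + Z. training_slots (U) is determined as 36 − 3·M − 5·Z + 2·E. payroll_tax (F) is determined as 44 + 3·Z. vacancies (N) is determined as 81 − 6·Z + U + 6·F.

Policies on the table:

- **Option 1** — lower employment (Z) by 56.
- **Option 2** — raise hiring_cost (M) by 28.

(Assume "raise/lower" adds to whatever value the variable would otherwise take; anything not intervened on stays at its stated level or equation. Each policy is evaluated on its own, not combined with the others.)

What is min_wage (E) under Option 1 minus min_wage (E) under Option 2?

168

Option 1 (Z − 56):
  M = 132
  Z = 176 − 2·132 (−56 from intervention) = -144
  E = 26 − 6·132 + (-144) = -910
Option 2 (M + 28):
  M = 132 + 28 = 160
  Z = 176 − 2·160 = -144
  E = 26 − 6·160 + (-144) = -1078
E: -910 − (-1078) = 168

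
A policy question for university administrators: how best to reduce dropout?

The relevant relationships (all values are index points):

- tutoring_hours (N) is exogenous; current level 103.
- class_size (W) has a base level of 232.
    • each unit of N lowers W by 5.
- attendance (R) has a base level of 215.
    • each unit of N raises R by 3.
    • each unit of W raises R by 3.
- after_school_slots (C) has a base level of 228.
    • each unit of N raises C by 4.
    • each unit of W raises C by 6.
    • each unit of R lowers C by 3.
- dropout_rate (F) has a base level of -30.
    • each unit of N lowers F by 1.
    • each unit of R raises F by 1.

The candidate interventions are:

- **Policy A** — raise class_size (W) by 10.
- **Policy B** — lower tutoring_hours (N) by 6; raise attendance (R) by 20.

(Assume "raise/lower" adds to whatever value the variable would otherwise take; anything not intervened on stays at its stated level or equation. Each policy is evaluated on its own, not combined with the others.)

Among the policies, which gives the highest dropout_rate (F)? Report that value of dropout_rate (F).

-360

Policy A (W + 10):
  N = 103
  W = 232 − 5·103 (+10 from intervention) = -273
  R = 215 + 3·103 + 3·(-273) = -295
  F = -30 − 103 + (-295) = -428
Policy B (N − 6, R + 20):
  N = 103 − 6 = 97
  W = 232 − 5·97 = -253
  R = 215 + 3·97 + 3·(-253) (+20 from intervention) = -233
  F = -30 − 97 + (-233) = -360
Comparing — Policy A: F=-428, Policy B: F=-360. Highest is -360 (Policy B).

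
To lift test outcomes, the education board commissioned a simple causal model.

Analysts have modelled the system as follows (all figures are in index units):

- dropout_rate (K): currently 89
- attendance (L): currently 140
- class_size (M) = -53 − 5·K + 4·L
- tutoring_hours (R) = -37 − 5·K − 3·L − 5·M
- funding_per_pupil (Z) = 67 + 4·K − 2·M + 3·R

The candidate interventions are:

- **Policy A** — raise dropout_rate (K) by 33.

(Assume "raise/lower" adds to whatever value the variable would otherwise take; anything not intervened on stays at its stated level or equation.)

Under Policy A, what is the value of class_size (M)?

-103

Policy A (K + 33):
  K = 89 + 33 = 122
  L = 140
  M = -53 − 5·122 + 4·140 = -103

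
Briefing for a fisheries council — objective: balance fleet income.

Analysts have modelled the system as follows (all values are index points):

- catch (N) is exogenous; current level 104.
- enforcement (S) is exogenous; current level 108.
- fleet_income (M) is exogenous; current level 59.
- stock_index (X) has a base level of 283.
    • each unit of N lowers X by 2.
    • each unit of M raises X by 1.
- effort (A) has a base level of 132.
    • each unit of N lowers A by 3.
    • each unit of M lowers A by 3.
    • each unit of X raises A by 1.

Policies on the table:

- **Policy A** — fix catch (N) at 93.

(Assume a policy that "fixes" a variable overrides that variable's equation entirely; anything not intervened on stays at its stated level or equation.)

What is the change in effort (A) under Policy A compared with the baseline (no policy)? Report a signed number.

55

Baseline:
  N = 104
  M = 59
  X = 283 − 2·104 + 59 = 134
  A = 132 − 3·104 − 3·59 + 134 = -223
Policy A (N := 93):
  N = 93
  M = 59
  X = 283 − 2·93 + 59 = 156
  A = 132 − 3·93 − 3·59 + 156 = -168
Change in A: -168 − (-223) = 55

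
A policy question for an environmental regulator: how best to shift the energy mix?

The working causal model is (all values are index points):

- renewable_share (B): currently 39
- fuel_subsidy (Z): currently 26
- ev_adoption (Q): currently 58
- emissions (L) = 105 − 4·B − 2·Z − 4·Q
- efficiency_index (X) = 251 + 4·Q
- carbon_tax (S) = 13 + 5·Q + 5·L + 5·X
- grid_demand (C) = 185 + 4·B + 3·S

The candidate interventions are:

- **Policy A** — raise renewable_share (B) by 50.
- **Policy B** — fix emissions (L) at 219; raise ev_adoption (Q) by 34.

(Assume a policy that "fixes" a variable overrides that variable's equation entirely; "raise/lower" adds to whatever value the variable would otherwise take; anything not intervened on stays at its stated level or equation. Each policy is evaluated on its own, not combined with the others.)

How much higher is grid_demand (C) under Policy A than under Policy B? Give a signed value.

-13660

Policy A (B + 50):
  B = 39 + 50 = 89
  Z = 26
  Q = 58
  L = 105 − 4·89 − 2·26 − 4·58 = -535
  X = 251 + 4·58 = 483
  S = 13 + 5·58 + 5·(-535) + 5·483 = 43
  C = 185 + 4·89 + 3·43 = 670
Policy B (L := 219, Q + 34):
  B = 39
  Z = 26
  Q = 58 + 34 = 92
  L = 219
  X = 251 + 4·92 = 619
  S = 13 + 5·92 + 5·219 + 5·619 = 4663
  C = 185 + 4·39 + 3·4663 = 14330
C: 670 − 14330 = -13660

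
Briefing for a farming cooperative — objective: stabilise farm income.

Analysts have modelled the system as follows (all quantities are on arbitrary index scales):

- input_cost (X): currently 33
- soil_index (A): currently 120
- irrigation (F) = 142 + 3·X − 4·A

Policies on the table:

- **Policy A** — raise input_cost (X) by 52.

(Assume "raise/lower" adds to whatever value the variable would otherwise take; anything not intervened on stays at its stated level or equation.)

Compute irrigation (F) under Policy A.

Policy A (X + 52):
  X = 33 + 52 = 85
  A = 120
  F = 142 + 3·85 − 4·120 = -83

-83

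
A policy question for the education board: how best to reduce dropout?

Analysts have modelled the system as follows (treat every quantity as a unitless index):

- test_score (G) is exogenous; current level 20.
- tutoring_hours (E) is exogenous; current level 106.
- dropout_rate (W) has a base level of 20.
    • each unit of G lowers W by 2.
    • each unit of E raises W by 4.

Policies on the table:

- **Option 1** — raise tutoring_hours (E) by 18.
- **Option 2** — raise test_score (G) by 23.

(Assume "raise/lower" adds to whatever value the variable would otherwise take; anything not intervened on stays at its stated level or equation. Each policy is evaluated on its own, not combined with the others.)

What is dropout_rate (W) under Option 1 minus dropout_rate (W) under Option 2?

Option 1 (E + 18):
  G = 20
  E = 106 + 18 = 124
  W = 20 − 2·20 + 4·124 = 476
Option 2 (G + 23):
  G = 20 + 23 = 43
  E = 106
  W = 20 − 2·43 + 4·106 = 358
W: 476 − 358 = 118

118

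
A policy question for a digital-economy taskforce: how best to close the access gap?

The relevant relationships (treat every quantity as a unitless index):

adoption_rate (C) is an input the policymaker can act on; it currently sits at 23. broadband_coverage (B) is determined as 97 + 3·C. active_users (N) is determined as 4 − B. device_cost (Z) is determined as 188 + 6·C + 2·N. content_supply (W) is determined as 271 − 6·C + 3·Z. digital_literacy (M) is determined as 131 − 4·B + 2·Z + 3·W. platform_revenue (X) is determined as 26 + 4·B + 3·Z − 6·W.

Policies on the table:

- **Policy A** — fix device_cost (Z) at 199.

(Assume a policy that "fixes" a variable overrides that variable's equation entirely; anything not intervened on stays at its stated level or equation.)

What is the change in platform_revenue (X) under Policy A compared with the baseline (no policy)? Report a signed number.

Baseline:
  C = 23
  B = 97 + 3·23 = 166
  N = 4 − 166 = -162
  Z = 188 + 6·23 + 2·(-162) = 2
  W = 271 − 6·23 + 3·2 = 139
  X = 26 + 4·166 + 3·2 − 6·139 = -138
Policy A (Z := 199):
  C = 23
  B = 97 + 3·23 = 166
  N = 4 − 166 = -162
  Z = 199
  W = 271 − 6·23 + 3·199 = 730
  X = 26 + 4·166 + 3·199 − 6·730 = -3093
Change in X: -3093 − (-138) = -2955

-2955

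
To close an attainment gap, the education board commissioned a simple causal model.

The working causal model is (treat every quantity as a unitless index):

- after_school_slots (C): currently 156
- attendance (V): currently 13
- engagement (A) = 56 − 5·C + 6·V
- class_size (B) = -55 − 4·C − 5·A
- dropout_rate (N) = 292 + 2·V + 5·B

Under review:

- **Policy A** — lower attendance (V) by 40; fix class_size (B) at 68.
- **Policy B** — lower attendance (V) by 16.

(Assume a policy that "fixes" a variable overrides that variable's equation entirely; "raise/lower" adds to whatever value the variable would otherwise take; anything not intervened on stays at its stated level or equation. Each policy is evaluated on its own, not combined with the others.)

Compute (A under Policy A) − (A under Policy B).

Policy A (V − 40, B := 68):
  C = 156
  V = 13 − 40 = -27
  A = 56 − 5·156 + 6·(-27) = -886
Policy B (V − 16):
  C = 156
  V = 13 − 16 = -3
  A = 56 − 5·156 + 6·(-3) = -742
A: -886 − (-742) = -144

-144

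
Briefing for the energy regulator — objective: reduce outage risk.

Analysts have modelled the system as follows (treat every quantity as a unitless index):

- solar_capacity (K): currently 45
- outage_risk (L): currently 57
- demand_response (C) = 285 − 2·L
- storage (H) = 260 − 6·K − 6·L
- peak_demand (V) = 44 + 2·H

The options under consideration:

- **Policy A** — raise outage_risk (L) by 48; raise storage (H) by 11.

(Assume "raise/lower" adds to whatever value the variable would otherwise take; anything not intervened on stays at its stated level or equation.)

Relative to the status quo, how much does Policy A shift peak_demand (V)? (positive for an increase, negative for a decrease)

-554

Baseline:
  K = 45
  L = 57
  H = 260 − 6·45 − 6·57 = -352
  V = 44 + 2·(-352) = -660
Policy A (L + 48, H + 11):
  K = 45
  L = 57 + 48 = 105
  H = 260 − 6·45 − 6·105 (+11 from intervention) = -629
  V = 44 + 2·(-629) = -1214
Change in V: -1214 − (-660) = -554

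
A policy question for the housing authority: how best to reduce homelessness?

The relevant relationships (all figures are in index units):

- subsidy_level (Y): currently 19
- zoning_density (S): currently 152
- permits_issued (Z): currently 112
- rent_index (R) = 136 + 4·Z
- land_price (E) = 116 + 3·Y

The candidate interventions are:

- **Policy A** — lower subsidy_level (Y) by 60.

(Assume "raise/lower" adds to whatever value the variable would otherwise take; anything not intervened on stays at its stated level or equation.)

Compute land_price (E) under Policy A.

-7

Policy A (Y − 60):
  Y = 19 − 60 = -41
  E = 116 + 3·(-41) = -7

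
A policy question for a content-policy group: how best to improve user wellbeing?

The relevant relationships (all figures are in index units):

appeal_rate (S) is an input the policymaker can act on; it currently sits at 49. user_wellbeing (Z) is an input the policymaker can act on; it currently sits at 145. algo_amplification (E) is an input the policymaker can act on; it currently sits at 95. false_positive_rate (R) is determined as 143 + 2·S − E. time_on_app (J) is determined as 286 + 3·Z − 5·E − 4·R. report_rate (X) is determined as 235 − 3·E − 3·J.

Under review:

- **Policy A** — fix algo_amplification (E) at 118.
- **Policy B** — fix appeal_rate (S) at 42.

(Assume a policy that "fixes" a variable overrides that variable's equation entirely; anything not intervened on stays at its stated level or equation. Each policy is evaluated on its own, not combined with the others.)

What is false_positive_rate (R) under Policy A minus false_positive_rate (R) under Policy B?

-9

Policy A (E := 118):
  S = 49
  E = 118
  R = 143 + 2·49 − 118 = 123
Policy B (S := 42):
  S = 42
  E = 95
  R = 143 + 2·42 − 95 = 132
R: 123 − 132 = -9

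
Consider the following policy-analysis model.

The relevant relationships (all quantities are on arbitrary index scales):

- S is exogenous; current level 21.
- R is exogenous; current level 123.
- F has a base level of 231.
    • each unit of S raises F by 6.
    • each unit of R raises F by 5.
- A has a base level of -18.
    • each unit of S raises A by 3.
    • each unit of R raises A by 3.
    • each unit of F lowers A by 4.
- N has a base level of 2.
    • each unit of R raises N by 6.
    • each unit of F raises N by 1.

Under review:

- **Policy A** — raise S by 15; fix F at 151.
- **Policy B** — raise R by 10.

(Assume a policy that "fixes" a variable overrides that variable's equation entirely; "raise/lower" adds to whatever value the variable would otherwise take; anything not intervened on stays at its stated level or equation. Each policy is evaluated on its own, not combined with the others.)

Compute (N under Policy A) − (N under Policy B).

Policy A (S + 15, F := 151):
  S = 21 + 15 = 36
  R = 123
  F = 151
  N = 2 + 6·123 + 151 = 891
Policy B (R + 10):
  S = 21
  R = 123 + 10 = 133
  F = 231 + 6·21 + 5·133 = 1022
  N = 2 + 6·133 + 1022 = 1822
N: 891 − 1822 = -931

-931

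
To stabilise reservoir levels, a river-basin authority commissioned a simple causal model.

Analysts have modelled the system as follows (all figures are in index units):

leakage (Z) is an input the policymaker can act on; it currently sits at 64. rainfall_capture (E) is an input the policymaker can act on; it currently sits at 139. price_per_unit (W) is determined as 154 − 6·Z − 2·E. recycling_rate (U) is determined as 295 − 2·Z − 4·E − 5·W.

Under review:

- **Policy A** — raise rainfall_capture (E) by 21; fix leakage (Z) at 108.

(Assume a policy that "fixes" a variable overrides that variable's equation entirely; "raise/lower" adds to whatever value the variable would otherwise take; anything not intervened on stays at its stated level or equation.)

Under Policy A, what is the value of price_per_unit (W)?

Policy A (E + 21, Z := 108):
  Z = 108
  E = 139 + 21 = 160
  W = 154 − 6·108 − 2·160 = -814

-814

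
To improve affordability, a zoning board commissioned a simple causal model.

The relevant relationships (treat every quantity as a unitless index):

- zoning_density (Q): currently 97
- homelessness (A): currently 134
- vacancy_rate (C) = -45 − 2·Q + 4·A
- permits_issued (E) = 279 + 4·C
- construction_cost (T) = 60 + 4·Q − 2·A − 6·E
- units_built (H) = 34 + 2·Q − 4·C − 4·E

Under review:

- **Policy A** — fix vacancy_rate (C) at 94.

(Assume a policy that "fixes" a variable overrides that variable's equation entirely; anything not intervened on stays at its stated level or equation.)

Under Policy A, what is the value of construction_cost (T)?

-3750

Policy A (C := 94):
  Q = 97
  A = 134
  C = 94
  E = 279 + 4·94 = 655
  T = 60 + 4·97 − 2·134 − 6·655 = -3750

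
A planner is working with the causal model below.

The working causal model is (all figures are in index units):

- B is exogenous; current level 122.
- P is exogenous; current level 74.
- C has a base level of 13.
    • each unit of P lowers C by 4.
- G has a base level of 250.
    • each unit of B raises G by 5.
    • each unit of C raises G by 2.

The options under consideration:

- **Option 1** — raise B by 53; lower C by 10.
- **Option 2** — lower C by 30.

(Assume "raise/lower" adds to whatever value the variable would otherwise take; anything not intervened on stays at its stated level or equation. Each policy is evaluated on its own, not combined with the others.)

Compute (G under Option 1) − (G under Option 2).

305

Option 1 (B + 53, C − 10):
  B = 122 + 53 = 175
  P = 74
  C = 13 − 4·74 (−10 from intervention) = -293
  G = 250 + 5·175 + 2·(-293) = 539
Option 2 (C − 30):
  B = 122
  P = 74
  C = 13 − 4·74 (−30 from intervention) = -313
  G = 250 + 5·122 + 2·(-313) = 234
G: 539 − 234 = 305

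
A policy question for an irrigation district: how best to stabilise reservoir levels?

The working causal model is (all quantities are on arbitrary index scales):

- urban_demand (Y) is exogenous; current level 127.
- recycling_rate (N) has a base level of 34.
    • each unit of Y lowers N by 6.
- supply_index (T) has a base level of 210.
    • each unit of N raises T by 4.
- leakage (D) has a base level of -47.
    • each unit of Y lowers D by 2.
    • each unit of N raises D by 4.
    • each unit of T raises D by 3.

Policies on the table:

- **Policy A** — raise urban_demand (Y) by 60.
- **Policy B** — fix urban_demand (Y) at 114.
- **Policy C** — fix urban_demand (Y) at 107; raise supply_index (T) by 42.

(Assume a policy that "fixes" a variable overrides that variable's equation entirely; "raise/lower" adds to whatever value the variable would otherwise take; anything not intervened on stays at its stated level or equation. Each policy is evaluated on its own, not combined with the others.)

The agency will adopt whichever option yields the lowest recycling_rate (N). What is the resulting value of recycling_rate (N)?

-1088

Policy A (Y + 60):
  Y = 127 + 60 = 187
  N = 34 − 6·187 = -1088
Policy B (Y := 114):
  Y = 114
  N = 34 − 6·114 = -650
Policy C (Y := 107, T + 42):
  Y = 107
  N = 34 − 6·107 = -608
Comparing — Policy A: N=-1088, Policy B: N=-650, Policy C: N=-608. Lowest is -1088 (Policy A).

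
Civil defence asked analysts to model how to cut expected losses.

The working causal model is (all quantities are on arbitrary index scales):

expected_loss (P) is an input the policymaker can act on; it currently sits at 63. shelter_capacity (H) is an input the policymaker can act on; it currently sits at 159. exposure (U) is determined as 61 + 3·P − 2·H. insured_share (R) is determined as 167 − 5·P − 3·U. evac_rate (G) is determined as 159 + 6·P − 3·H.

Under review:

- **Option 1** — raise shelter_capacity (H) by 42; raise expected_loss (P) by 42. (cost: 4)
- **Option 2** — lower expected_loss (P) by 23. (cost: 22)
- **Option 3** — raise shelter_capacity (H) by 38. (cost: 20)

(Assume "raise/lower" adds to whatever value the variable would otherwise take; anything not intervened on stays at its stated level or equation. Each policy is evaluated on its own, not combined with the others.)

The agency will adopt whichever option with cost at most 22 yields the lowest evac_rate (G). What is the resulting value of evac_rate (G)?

Option 1 (H + 42, P + 42):
  P = 63 + 42 = 105
  H = 159 + 42 = 201
  G = 159 + 6·105 − 3·201 = 186
Option 2 (P − 23):
  P = 63 − 23 = 40
  H = 159
  G = 159 + 6·40 − 3·159 = -78
Option 3 (H + 38):
  P = 63
  H = 159 + 38 = 197
  G = 159 + 6·63 − 3·197 = -54
Comparing — Option 1: G=186, Option 2: G=-78, Option 3: G=-54. Lowest is -78 (Option 2).

-78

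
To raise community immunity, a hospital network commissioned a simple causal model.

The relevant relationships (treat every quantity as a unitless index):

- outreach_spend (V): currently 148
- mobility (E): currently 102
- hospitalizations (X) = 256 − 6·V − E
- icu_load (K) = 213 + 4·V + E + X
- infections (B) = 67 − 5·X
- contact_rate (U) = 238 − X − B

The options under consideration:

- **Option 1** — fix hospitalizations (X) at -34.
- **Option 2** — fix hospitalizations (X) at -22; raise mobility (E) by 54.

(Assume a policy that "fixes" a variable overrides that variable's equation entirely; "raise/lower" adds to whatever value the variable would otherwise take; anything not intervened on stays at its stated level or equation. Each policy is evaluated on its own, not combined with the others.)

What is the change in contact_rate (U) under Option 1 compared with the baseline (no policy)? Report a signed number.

2800

Baseline:
  V = 148
  E = 102
  X = 256 − 6·148 − 102 = -734
  B = 67 − 5·(-734) = 3737
  U = 238 − (-734) − 3737 = -2765
Option 1 (X := -34):
  V = 148
  E = 102
  X = -34
  B = 67 − 5·(-34) = 237
  U = 238 − (-34) − 237 = 35
Change in U: 35 − (-2765) = 2800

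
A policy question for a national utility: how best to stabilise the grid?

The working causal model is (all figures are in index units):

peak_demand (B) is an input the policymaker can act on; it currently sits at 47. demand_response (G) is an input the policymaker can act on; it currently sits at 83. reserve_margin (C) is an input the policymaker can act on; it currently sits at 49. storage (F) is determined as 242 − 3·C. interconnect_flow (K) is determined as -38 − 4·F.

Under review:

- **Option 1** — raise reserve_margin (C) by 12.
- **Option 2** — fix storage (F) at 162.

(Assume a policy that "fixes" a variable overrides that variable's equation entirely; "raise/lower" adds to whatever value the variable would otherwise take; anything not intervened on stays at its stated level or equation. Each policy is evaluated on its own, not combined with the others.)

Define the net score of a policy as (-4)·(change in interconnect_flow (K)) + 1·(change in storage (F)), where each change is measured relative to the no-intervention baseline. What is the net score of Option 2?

Baseline:
  C = 49
  F = 242 − 3·49 = 95
  K = -38 − 4·95 = -418
Option 2 (F := 162):
  C = 49
  F = 162
  K = -38 − 4·162 = -686
ΔK = -686 − (-418) = -268; ΔF = 162 − 95 = 67
Score = (-4)·(-268) + 1·67 = 1139

1139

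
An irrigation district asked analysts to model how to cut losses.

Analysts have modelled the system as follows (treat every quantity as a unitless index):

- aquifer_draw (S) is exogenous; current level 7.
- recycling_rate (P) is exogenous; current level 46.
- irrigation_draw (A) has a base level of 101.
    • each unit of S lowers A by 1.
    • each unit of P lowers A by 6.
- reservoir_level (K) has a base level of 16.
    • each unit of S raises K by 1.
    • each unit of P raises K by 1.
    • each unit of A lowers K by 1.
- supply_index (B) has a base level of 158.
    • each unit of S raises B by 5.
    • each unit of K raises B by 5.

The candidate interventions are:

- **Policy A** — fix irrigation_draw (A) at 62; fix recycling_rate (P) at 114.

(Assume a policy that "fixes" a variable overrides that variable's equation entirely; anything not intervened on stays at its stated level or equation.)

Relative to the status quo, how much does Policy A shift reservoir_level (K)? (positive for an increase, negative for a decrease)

Baseline:
  S = 7
  P = 46
  A = 101 − 7 − 6·46 = -182
  K = 16 + 7 + 46 − (-182) = 251
Policy A (A := 62, P := 114):
  S = 7
  P = 114
  A = 62
  K = 16 + 7 + 114 − 62 = 75
Change in K: 75 − 251 = -176

-176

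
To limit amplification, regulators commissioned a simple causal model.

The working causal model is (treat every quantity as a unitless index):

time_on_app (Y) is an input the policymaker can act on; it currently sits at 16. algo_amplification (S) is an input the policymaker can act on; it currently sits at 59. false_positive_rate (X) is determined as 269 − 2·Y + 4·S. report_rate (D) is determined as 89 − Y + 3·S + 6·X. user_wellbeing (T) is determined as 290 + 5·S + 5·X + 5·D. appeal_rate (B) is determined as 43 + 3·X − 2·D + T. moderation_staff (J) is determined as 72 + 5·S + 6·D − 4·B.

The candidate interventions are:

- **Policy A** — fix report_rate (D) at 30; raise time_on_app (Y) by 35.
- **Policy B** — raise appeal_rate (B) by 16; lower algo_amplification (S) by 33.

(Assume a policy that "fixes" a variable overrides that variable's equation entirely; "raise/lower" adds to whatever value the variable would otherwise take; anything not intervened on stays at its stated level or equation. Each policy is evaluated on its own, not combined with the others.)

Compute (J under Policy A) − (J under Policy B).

10587

Policy A (D := 30, Y + 35):
  Y = 16 + 35 = 51
  S = 59
  X = 269 − 2·51 + 4·59 = 403
  D = 30
  T = 290 + 5·59 + 5·403 + 5·30 = 2750
  B = 43 + 3·403 − 2·30 + 2750 = 3942
  J = 72 + 5·59 + 6·30 − 4·3942 = -15221
Policy B (B + 16, S − 33):
  Y = 16
  S = 59 − 33 = 26
  X = 269 − 2·16 + 4·26 = 341
  D = 89 − 16 + 3·26 + 6·341 = 2197
  T = 290 + 5·26 + 5·341 + 5·2197 = 13110
  B = 43 + 3·341 − 2·2197 + 13110 (+16 from intervention) = 9798
  J = 72 + 5·26 + 6·2197 − 4·9798 = -25808
J: -15221 − (-25808) = 10587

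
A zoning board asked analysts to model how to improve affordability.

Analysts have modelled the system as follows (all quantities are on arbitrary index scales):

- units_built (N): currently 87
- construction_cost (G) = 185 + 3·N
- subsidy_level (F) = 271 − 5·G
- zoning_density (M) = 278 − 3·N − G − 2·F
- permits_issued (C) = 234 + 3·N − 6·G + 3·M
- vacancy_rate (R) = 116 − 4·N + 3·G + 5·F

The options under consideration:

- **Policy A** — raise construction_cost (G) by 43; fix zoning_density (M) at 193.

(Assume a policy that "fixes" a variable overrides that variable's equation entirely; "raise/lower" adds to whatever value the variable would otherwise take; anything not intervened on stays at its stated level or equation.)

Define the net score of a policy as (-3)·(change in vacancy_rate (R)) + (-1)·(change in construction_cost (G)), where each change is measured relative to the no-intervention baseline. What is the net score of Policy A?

Baseline:
  N = 87
  G = 185 + 3·87 = 446
  F = 271 − 5·446 = -1959
  R = 116 − 4·87 + 3·446 + 5·(-1959) = -8689
Policy A (G + 43, M := 193):
  N = 87
  G = 185 + 3·87 (+43 from intervention) = 489
  F = 271 − 5·489 = -2174
  R = 116 − 4·87 + 3·489 + 5·(-2174) = -9635
ΔR = -9635 − (-8689) = -946; ΔG = 489 − 446 = 43
Score = (-3)·(-946) + (-1)·43 = 2795

2795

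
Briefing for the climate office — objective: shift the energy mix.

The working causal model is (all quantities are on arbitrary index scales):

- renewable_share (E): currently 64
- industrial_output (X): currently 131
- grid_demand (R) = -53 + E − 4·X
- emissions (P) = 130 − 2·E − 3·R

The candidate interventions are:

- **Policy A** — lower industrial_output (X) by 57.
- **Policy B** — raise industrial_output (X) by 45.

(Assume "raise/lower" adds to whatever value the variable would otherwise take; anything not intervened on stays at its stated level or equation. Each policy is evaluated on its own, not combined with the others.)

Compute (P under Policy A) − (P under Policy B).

-1224

Policy A (X − 57):
  E = 64
  X = 131 − 57 = 74
  R = -53 + 64 − 4·74 = -285
  P = 130 − 2·64 − 3·(-285) = 857
Policy B (X + 45):
  E = 64
  X = 131 + 45 = 176
  R = -53 + 64 − 4·176 = -693
  P = 130 − 2·64 − 3·(-693) = 2081
P: 857 − 2081 = -1224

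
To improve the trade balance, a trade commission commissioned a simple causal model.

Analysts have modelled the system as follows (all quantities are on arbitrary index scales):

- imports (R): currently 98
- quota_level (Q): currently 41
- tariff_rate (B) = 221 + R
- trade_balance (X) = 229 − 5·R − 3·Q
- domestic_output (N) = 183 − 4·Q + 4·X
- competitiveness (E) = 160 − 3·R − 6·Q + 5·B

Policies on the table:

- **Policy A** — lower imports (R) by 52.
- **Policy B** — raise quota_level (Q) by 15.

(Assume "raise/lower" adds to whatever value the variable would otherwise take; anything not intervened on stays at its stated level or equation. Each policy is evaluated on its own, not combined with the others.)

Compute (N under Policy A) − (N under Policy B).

Policy A (R − 52):
  R = 98 − 52 = 46
  Q = 41
  X = 229 − 5·46 − 3·41 = -124
  N = 183 − 4·41 + 4·(-124) = -477
Policy B (Q + 15):
  R = 98
  Q = 41 + 15 = 56
  X = 229 − 5·98 − 3·56 = -429
  N = 183 − 4·56 + 4·(-429) = -1757
N: -477 − (-1757) = 1280

1280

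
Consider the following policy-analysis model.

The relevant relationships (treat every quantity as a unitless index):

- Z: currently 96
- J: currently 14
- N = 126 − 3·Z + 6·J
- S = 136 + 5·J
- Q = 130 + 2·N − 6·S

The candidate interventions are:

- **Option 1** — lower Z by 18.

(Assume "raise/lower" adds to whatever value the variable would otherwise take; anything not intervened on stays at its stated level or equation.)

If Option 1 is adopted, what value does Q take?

-1154

Option 1 (Z − 18):
  Z = 96 − 18 = 78
  J = 14
  N = 126 − 3·78 + 6·14 = -24
  S = 136 + 5·14 = 206
  Q = 130 + 2·(-24) − 6·206 = -1154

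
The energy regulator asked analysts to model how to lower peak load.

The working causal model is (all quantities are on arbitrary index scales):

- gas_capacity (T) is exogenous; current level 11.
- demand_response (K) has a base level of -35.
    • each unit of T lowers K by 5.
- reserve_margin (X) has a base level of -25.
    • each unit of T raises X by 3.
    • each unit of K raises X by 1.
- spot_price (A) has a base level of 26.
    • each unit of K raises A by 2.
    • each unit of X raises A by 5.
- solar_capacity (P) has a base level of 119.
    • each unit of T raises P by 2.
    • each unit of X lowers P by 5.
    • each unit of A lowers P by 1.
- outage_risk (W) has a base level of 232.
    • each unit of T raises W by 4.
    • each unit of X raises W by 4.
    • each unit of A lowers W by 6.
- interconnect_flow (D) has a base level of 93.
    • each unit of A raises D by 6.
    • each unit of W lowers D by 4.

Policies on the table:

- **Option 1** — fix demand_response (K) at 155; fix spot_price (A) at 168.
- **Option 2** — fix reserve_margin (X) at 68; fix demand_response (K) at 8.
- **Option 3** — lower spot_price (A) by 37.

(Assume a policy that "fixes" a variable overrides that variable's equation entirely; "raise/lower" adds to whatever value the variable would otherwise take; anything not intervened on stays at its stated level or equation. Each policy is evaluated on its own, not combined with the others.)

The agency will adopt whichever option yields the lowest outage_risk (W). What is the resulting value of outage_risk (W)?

Option 1 (K := 155, A := 168):
  T = 11
  K = 155
  X = -25 + 3·11 + 155 = 163
  A = 168
  W = 232 + 4·11 + 4·163 − 6·168 = -80
Option 2 (X := 68, K := 8):
  T = 11
  K = 8
  X = 68
  A = 26 + 2·8 + 5·68 = 382
  W = 232 + 4·11 + 4·68 − 6·382 = -1744
Option 3 (A − 37):
  T = 11
  K = -35 − 5·11 = -90
  X = -25 + 3·11 + (-90) = -82
  A = 26 + 2·(-90) + 5·(-82) (−37 from intervention) = -601
  W = 232 + 4·11 + 4·(-82) − 6·(-601) = 3554
Comparing — Option 1: W=-80, Option 2: W=-1744, Option 3: W=3554. Lowest is -1744 (Option 2).

-1744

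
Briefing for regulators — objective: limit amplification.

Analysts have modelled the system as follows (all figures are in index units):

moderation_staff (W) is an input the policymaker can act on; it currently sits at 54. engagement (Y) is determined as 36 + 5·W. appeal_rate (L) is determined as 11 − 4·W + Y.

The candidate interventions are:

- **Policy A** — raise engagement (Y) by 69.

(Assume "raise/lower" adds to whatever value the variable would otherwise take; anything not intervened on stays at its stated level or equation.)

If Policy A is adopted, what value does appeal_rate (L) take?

170

Policy A (Y + 69):
  W = 54
  Y = 36 + 5·54 (+69 from intervention) = 375
  L = 11 − 4·54 + 375 = 170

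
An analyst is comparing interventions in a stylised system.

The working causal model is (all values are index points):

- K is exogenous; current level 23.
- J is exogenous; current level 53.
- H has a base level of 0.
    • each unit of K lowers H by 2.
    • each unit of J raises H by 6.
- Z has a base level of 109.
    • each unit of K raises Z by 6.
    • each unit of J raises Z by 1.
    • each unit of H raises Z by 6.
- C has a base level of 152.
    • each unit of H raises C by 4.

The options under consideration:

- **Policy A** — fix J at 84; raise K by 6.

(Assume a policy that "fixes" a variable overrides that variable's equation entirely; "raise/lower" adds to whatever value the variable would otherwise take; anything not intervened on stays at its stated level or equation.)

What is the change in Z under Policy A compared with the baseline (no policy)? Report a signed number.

1111

Baseline:
  K = 23
  J = 53
  H = 0 − 2·23 + 6·53 = 272
  Z = 109 + 6·23 + 53 + 6·272 = 1932
Policy A (J := 84, K + 6):
  K = 23 + 6 = 29
  J = 84
  H = 0 − 2·29 + 6·84 = 446
  Z = 109 + 6·29 + 84 + 6·446 = 3043
Change in Z: 3043 − 1932 = 1111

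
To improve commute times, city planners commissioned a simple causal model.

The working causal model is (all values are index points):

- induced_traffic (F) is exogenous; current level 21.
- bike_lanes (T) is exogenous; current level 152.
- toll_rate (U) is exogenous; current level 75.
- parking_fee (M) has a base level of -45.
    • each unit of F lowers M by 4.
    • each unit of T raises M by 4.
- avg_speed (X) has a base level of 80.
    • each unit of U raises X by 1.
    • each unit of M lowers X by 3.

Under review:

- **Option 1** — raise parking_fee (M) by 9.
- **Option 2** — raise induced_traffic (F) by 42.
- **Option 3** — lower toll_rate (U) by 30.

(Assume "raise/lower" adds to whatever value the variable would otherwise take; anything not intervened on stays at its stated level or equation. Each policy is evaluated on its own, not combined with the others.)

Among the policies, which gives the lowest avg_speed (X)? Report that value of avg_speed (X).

Option 1 (M + 9):
  F = 21
  T = 152
  U = 75
  M = -45 − 4·21 + 4·152 (+9 from intervention) = 488
  X = 80 + 75 − 3·488 = -1309
Option 2 (F + 42):
  F = 21 + 42 = 63
  T = 152
  U = 75
  M = -45 − 4·63 + 4·152 = 311
  X = 80 + 75 − 3·311 = -778
Option 3 (U − 30):
  F = 21
  T = 152
  U = 75 − 30 = 45
  M = -45 − 4·21 + 4·152 = 479
  X = 80 + 45 − 3·479 = -1312
Comparing — Option 1: X=-1309, Option 2: X=-778, Option 3: X=-1312. Lowest is -1312 (Option 3).

-1312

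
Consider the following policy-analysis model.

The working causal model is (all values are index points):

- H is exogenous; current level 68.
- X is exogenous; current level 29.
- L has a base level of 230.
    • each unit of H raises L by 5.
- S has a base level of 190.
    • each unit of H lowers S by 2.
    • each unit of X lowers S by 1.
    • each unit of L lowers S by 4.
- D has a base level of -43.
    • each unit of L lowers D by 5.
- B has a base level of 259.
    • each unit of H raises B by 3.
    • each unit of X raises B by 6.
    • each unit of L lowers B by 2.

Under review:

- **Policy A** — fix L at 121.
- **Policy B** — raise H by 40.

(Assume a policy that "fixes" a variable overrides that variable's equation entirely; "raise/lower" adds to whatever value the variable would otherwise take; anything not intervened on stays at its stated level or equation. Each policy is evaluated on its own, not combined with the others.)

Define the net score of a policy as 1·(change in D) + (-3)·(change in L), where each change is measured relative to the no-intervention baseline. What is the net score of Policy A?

Baseline:
  H = 68
  L = 230 + 5·68 = 570
  D = -43 − 5·570 = -2893
Policy A (L := 121):
  H = 68
  L = 121
  D = -43 − 5·121 = -648
ΔD = -648 − (-2893) = 2245; ΔL = 121 − 570 = -449
Score = 1·2245 + (-3)·(-449) = 3592

3592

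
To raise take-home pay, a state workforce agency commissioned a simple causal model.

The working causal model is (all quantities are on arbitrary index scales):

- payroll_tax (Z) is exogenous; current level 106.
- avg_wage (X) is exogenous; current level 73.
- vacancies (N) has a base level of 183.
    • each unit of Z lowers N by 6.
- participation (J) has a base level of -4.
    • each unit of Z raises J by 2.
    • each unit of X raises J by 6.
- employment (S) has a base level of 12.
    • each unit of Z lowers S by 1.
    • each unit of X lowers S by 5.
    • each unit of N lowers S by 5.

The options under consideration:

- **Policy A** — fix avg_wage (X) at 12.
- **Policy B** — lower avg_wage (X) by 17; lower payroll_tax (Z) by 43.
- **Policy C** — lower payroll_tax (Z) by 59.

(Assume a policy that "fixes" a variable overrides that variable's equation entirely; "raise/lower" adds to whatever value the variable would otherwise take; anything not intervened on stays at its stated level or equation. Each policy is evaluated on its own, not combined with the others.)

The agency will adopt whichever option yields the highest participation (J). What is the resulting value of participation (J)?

Policy A (X := 12):
  Z = 106
  X = 12
  J = -4 + 2·106 + 6·12 = 280
Policy B (X − 17, Z − 43):
  Z = 106 − 43 = 63
  X = 73 − 17 = 56
  J = -4 + 2·63 + 6·56 = 458
Policy C (Z − 59):
  Z = 106 − 59 = 47
  X = 73
  J = -4 + 2·47 + 6·73 = 528
Comparing — Policy A: J=280, Policy B: J=458, Policy C: J=528. Highest is 528 (Policy C).

528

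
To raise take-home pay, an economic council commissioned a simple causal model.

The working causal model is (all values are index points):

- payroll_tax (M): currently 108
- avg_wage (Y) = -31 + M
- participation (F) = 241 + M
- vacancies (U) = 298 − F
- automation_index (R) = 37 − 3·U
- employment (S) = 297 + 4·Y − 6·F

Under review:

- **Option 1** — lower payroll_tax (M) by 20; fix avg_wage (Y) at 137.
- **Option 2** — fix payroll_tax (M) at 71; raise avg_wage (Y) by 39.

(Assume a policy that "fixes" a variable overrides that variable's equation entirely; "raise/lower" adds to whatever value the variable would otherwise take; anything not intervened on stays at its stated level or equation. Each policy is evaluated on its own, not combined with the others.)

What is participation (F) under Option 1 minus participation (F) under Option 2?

17

Option 1 (M − 20, Y := 137):
  M = 108 − 20 = 88
  F = 241 + 88 = 329
Option 2 (M := 71, Y + 39):
  M = 71
  F = 241 + 71 = 312
F: 329 − 312 = 17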